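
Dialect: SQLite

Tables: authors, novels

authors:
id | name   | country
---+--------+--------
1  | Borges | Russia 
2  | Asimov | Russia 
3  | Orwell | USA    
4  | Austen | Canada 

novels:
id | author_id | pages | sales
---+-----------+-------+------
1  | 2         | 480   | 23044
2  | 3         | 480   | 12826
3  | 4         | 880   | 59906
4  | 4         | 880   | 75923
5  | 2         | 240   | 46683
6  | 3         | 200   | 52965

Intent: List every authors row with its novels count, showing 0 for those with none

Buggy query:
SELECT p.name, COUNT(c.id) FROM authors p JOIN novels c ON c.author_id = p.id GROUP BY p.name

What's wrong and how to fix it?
Bug: An inner join excludes parents with zero children

Fix: Use LEFT JOIN so parents without children still appear (COUNT(c.id) gives 0)

Corrected query:
SELECT p.name, COUNT(c.id) FROM authors p LEFT JOIN novels c ON c.author_id = p.id GROUP BY p.name

Result:
name   | COUNT(c.id)
-------+------------
Asimov | 2          
Austen | 2          
Borges | 0          
Orwell | 2          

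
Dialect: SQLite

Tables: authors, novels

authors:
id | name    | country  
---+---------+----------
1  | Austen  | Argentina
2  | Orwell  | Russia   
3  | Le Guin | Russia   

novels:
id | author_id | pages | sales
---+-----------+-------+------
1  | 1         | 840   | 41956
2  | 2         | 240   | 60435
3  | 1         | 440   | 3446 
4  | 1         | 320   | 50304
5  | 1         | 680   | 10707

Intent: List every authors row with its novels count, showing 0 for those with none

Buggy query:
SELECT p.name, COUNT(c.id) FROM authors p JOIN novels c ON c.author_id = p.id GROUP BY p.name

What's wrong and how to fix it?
Bug: An inner join excludes parents with zero children

Fix: Switch to LEFT JOIN to retain unmatched parent rows

Corrected query:
SELECT p.name, COUNT(c.id) FROM authors p LEFT JOIN novels c ON c.author_id = p.id GROUP BY p.name

Result:
name    | COUNT(c.id)
--------+------------
Austen  | 4          
Le Guin | 0          
Orwell  | 1          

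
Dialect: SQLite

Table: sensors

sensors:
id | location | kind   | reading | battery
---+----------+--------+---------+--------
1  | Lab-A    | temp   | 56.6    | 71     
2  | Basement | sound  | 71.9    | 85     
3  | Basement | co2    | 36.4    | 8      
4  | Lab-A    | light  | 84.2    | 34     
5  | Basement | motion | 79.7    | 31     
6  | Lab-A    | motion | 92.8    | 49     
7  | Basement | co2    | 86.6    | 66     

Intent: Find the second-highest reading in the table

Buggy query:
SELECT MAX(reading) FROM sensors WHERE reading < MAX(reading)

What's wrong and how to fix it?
Bug: The inner MAX is an aggregate inside WHERE, which is not allowed

Fix: Put the inner MAX in a scalar subquery

Corrected query:
SELECT MAX(reading) FROM sensors WHERE reading < (SELECT MAX(reading) FROM sensors)

Result:
MAX(reading)
------------
86.6        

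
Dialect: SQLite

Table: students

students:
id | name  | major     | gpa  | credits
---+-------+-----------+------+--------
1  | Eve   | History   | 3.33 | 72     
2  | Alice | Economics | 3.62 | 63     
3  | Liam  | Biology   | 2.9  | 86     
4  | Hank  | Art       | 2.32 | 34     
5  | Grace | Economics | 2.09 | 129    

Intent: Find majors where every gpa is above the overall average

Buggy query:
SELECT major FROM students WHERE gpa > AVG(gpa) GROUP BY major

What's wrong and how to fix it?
Bug: WHERE evaluates per row before aggregation, so AVG() is unavailable

Fix: Use a subquery for AVG and a HAVING MIN(...) filter so the condition holds for every row in the group

Corrected query:
SELECT major FROM students GROUP BY major HAVING MIN(gpa) > (SELECT AVG(gpa) FROM students)

Result:
major  
-------
Biology
History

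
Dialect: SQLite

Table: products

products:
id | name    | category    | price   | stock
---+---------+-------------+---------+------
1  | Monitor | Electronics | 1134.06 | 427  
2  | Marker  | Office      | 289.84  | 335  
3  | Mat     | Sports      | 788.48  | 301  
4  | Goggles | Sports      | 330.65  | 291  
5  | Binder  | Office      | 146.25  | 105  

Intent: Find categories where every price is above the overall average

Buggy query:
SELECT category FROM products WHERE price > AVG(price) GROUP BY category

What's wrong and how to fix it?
Bug: WHERE evaluates per row before aggregation, so AVG() is unavailable

Fix: Compute the overall average in a scalar subquery and compare each group's MIN against it in HAVING

Corrected query:
SELECT category FROM products GROUP BY category HAVING MIN(price) > (SELECT AVG(price) FROM products)

Result:
category   
-----------
Electronics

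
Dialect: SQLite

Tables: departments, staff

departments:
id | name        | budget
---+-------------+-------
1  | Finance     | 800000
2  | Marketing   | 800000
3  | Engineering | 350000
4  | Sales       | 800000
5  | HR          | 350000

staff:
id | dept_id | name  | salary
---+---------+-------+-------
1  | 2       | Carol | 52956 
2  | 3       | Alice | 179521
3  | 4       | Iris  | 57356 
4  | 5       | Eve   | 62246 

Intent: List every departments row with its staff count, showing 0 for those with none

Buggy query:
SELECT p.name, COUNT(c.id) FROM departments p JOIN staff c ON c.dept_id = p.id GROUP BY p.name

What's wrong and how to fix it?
Bug: An inner join excludes parents with zero children

Fix: Use LEFT JOIN so parents without children still appear (COUNT(c.id) gives 0)

Corrected query:
SELECT p.name, COUNT(c.id) FROM departments p LEFT JOIN staff c ON c.dept_id = p.id GROUP BY p.name

Result:
name        | COUNT(c.id)
------------+------------
Engineering | 1          
Finance     | 0          
HR          | 1          
Marketing   | 1          
Sales       | 1          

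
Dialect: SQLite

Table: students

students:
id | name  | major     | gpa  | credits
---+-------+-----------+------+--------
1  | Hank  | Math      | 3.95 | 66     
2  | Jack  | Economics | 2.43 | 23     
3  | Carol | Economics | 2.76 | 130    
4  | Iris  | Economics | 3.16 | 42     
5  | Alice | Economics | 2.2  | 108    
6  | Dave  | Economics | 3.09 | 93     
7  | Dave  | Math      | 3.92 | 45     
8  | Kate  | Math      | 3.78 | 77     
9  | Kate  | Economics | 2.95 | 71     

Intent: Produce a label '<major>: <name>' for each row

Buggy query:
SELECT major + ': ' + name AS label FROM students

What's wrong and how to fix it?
Bug: '+' is numeric addition; on text columns SQLite converts them to 0 instead of concatenating

Fix: Use the || operator for string concatenation

Corrected query:
SELECT major || ': ' || name AS label FROM students

Result:
label           
----------------
Math: Hank      
Economics: Jack 
Economics: Carol
Economics: Iris 
Economics: Alice
Economics: Dave 
Math: Dave      
Math: Kate      
Economics: Kate 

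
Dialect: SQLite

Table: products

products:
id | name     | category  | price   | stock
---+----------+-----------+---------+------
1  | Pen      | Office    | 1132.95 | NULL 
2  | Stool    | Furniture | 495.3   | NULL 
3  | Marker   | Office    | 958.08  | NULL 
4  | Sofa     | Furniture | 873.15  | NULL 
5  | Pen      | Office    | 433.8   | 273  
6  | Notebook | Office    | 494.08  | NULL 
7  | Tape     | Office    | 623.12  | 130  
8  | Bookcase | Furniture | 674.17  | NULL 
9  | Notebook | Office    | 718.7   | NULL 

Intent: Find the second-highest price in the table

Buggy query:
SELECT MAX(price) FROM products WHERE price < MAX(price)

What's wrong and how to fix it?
Bug: MAX(price) on the right of the comparison is an aggregate-in-WHERE error

Fix: Compute the overall MAX in a subquery, then take MAX of rows below it

Corrected query:
SELECT MAX(price) FROM products WHERE price < (SELECT MAX(price) FROM products)

Result:
MAX(price)
----------
958.08    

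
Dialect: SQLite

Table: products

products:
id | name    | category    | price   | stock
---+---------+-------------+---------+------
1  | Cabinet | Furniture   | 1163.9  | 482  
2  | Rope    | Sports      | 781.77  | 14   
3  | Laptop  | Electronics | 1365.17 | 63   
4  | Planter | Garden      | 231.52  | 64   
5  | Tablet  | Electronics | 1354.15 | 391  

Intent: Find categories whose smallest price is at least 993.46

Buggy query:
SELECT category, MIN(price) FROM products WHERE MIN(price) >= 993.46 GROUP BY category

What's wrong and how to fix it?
Bug: MIN() in WHERE is a misuse of aggregate

Fix: Use HAVING for the per-group MIN condition

Corrected query:
SELECT category, MIN(price) FROM products GROUP BY category HAVING MIN(price) >= 993.46

Result:
category    | MIN(price)
------------+-----------
Electronics | 1354.15   
Furniture   | 1163.9    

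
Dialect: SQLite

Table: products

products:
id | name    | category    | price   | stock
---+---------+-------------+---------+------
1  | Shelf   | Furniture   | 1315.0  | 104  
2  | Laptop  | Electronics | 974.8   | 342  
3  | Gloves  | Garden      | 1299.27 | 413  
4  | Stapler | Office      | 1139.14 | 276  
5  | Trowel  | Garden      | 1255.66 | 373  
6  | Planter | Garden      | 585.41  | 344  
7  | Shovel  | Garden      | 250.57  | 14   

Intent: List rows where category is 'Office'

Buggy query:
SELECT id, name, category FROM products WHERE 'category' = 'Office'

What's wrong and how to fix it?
Bug: 'category' in single quotes is a string literal, not the column; the comparison is literal-vs-literal and never true

Fix: Remove the quotes around the column name (or use double quotes for an identifier)

Corrected query:
SELECT id, name, category FROM products WHERE category = 'Office'

Result:
id | name    | category
---+---------+---------
4  | Stapler | Office  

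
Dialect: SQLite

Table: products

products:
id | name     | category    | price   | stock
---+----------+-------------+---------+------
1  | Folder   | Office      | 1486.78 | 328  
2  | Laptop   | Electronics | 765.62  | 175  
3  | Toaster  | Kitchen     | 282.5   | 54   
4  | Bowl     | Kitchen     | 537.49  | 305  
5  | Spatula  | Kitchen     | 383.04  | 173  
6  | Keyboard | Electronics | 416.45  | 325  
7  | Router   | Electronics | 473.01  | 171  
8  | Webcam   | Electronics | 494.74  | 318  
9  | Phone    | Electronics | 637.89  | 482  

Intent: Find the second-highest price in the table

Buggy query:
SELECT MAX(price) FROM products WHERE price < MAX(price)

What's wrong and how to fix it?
Bug: The inner MAX is an aggregate inside WHERE, which is not allowed

Fix: Put the inner MAX in a scalar subquery

Corrected query:
SELECT MAX(price) FROM products WHERE price < (SELECT MAX(price) FROM products)

Result:
MAX(price)
----------
765.62    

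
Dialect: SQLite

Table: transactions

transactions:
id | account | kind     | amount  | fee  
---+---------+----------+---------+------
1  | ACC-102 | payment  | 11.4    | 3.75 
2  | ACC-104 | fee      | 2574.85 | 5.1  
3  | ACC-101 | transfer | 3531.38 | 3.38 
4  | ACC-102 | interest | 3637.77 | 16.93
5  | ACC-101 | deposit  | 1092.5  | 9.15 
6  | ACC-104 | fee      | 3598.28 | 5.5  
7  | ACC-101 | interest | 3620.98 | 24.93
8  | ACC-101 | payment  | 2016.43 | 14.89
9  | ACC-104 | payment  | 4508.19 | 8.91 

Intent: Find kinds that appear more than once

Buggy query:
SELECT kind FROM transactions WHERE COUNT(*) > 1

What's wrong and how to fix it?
Bug: COUNT(*) is an aggregate and cannot be used in WHERE

Fix: Group first, then use HAVING for the count condition

Corrected query:
SELECT kind FROM transactions GROUP BY kind HAVING COUNT(*) > 1

Result:
kind    
--------
fee     
interest
payment 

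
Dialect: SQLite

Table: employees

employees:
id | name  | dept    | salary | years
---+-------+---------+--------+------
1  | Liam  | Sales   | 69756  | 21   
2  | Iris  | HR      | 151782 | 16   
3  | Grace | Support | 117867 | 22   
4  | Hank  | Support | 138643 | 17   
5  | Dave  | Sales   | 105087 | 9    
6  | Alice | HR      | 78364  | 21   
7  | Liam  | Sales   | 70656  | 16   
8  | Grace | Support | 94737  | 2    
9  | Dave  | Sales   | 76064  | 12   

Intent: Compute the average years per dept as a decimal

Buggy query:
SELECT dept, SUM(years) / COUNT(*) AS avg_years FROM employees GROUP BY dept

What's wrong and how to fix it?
Bug: SUM(years) and COUNT(*) are both integers; the division truncates the fractional part

Fix: Cast one side to REAL so the division keeps the fractional part

Corrected query:
SELECT dept, SUM(years) * 1.0 / COUNT(*) AS avg_years FROM employees GROUP BY dept

Result:
dept    | avg_years
--------+----------
HR      | 18.5     
Sales   | 14.5     
Support | 13.666667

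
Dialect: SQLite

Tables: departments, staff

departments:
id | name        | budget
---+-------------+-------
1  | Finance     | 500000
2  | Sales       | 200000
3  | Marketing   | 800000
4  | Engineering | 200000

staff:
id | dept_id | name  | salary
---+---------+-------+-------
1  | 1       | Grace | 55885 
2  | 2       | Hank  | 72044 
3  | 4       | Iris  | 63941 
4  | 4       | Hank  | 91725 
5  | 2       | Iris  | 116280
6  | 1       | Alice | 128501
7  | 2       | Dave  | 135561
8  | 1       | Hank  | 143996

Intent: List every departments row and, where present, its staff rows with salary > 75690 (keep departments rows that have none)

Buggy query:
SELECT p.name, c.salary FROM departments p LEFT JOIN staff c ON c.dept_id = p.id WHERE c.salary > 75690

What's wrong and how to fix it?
Bug: A WHERE condition on the right-hand table after LEFT JOIN drops unmatched parents

Fix: Move the right-table condition into the ON clause so unmatched parents are kept

Corrected query:
SELECT p.name, c.salary FROM departments p LEFT JOIN staff c ON c.dept_id = p.id AND c.salary > 75690

Result:
name        | salary
------------+-------
Finance     | 128501
Finance     | 143996
Sales       | 116280
Sales       | 135561
Marketing   | NULL  
Engineering | 91725 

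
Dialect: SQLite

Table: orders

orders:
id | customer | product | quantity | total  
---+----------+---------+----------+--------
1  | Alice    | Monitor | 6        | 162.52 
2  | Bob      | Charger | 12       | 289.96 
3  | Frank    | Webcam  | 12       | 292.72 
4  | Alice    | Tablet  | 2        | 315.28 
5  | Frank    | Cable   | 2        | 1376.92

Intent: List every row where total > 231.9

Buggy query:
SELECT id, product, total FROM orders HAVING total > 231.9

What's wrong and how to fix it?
Bug: HAVING filters the output of aggregation, but this query has no GROUP BY and no aggregate functions, so SQLite rejects it (HAVING clause on a non-aggregate query); the condition here is per row

Fix: Use WHERE for row-level filtering

Corrected query:
SELECT id, product, total FROM orders WHERE total > 231.9

Result:
id | product | total  
---+---------+--------
2  | Charger | 289.96 
3  | Webcam  | 292.72 
4  | Tablet  | 315.28 
5  | Cable   | 1376.92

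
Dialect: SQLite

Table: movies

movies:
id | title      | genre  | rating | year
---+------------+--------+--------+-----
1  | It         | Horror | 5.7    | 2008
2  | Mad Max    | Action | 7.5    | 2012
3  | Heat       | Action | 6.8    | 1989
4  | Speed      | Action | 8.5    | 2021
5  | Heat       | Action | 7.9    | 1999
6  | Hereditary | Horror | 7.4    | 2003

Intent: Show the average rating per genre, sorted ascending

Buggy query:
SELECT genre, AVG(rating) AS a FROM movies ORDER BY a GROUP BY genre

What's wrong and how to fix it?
Bug: ORDER BY appears before GROUP BY; SQL clause order requires GROUP BY first

Fix: Reorder: SELECT … FROM … GROUP BY … ORDER BY …

Corrected query:
SELECT genre, AVG(rating) AS a FROM movies GROUP BY genre ORDER BY a

Result:
genre  | a    
-------+------
Horror | 6.55 
Action | 7.675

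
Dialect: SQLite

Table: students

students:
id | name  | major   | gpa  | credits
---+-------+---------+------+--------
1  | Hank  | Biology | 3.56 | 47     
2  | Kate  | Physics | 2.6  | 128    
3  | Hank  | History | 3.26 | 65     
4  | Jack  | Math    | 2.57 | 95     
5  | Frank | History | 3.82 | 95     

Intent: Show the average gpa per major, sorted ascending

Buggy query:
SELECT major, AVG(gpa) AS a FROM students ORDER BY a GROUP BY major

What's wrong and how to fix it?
Bug: GROUP BY must precede ORDER BY

Fix: Move ORDER BY to the end, after GROUP BY

Corrected query:
SELECT major, AVG(gpa) AS a FROM students GROUP BY major ORDER BY a

Result:
major   | a   
--------+-----
Math    | 2.57
Physics | 2.6 
History | 3.54
Biology | 3.56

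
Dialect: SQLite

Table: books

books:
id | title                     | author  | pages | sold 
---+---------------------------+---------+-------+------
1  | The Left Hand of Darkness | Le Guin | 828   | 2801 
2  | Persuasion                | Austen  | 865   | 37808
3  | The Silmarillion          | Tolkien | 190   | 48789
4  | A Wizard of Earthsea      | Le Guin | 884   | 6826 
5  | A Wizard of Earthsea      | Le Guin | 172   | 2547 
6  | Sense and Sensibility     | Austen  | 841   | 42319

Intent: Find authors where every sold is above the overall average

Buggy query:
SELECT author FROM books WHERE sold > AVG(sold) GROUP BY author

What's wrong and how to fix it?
Bug: AVG() is an aggregate; it can't sit directly in WHERE

Fix: Use a subquery for AVG and a HAVING MIN(...) filter so the condition holds for every row in the group

Corrected query:
SELECT author FROM books GROUP BY author HAVING MIN(sold) > (SELECT AVG(sold) FROM books)

Result:
author 
-------
Austen 
Tolkien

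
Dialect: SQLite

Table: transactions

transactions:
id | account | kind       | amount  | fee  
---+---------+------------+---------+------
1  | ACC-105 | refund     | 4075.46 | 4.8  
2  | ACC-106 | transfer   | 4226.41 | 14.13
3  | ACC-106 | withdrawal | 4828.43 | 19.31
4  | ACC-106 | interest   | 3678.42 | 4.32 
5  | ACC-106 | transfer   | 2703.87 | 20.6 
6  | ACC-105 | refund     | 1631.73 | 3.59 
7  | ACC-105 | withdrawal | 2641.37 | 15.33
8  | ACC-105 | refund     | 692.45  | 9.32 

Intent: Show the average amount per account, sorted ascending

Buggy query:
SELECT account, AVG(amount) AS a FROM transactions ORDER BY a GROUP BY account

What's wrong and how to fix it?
Bug: ORDER BY appears before GROUP BY; SQL clause order requires GROUP BY first

Fix: Move ORDER BY to the end, after GROUP BY

Corrected query:
SELECT account, AVG(amount) AS a FROM transactions GROUP BY account ORDER BY a

Result:
account | a        
--------+----------
ACC-105 | 2260.2525
ACC-106 | 3859.2825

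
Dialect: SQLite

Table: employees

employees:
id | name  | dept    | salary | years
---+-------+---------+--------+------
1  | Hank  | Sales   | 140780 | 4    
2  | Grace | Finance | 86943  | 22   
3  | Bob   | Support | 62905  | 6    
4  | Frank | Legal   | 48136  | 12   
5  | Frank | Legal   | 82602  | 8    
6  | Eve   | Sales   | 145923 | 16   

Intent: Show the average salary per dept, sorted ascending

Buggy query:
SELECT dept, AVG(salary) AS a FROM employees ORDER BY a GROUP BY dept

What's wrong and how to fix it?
Bug: GROUP BY must precede ORDER BY

Fix: Reorder: SELECT … FROM … GROUP BY … ORDER BY …

Corrected query:
SELECT dept, AVG(salary) AS a FROM employees GROUP BY dept ORDER BY a

Result:
dept    | a       
--------+---------
Support | 62905   
Legal   | 65369   
Finance | 86943   
Sales   | 143351.5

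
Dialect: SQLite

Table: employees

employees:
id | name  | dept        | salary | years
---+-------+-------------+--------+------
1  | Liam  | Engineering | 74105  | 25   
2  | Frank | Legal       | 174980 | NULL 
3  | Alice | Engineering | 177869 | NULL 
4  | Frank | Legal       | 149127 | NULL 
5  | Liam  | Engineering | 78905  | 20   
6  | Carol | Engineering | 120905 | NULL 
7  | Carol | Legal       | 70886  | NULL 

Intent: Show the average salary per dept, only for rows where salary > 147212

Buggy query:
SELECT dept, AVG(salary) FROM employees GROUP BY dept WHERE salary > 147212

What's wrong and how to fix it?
Bug: WHERE cannot follow GROUP BY

Fix: Move the WHERE clause before GROUP BY

Corrected query:
SELECT dept, AVG(salary) FROM employees WHERE salary > 147212 GROUP BY dept

Result:
dept        | AVG(salary)
------------+------------
Engineering | 177869     
Legal       | 162053.5   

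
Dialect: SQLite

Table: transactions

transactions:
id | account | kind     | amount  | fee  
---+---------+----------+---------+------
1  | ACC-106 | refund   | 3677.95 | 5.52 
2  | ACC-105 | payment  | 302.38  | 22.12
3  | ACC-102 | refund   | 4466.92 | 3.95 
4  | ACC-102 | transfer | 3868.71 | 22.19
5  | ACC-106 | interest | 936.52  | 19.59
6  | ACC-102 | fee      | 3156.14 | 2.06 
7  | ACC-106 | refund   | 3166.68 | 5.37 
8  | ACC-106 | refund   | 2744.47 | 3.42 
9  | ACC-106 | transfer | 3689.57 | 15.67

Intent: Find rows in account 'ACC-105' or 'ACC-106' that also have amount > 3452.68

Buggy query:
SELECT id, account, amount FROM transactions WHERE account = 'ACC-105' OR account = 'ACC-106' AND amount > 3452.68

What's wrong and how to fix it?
Bug: Without parentheses, AND is evaluated before OR, so the amount filter only applies to the 'ACC-106' branch

Fix: Add parentheses around the OR so the AND applies to both alternatives

Corrected query:
SELECT id, account, amount FROM transactions WHERE (account = 'ACC-105' OR account = 'ACC-106') AND amount > 3452.68

Result:
id | account | amount 
---+---------+--------
1  | ACC-106 | 3677.95
9  | ACC-106 | 3689.57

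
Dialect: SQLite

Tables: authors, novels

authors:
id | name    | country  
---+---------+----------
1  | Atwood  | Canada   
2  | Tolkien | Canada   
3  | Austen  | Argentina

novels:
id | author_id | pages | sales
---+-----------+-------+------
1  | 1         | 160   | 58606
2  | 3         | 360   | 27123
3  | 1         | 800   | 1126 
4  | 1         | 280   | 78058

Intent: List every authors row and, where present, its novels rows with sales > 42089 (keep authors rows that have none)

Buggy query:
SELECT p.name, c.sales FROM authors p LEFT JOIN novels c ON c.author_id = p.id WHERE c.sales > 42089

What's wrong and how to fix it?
Bug: A WHERE condition on the right-hand table after LEFT JOIN drops unmatched parents

Fix: Put 'c.sales > 42089' in the JOIN's ON clause instead of WHERE

Corrected query:
SELECT p.name, c.sales FROM authors p LEFT JOIN novels c ON c.author_id = p.id AND c.sales > 42089

Result:
name    | sales
--------+------
Atwood  | 58606
Atwood  | 78058
Tolkien | NULL 
Austen  | NULL 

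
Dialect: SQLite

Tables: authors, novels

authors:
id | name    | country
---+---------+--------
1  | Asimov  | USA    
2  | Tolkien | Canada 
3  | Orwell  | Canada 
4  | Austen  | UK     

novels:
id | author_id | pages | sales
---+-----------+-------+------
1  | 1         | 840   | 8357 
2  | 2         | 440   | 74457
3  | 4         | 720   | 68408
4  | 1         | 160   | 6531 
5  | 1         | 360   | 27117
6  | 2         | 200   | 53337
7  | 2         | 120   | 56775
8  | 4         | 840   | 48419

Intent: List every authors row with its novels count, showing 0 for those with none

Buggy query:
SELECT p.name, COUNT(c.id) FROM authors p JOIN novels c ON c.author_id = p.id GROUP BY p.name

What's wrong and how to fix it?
Bug: An inner join excludes parents with zero children

Fix: Switch to LEFT JOIN to retain unmatched parent rows

Corrected query:
SELECT p.name, COUNT(c.id) FROM authors p LEFT JOIN novels c ON c.author_id = p.id GROUP BY p.name

Result:
name    | COUNT(c.id)
--------+------------
Asimov  | 3          
Austen  | 2          
Orwell  | 0          
Tolkien | 3          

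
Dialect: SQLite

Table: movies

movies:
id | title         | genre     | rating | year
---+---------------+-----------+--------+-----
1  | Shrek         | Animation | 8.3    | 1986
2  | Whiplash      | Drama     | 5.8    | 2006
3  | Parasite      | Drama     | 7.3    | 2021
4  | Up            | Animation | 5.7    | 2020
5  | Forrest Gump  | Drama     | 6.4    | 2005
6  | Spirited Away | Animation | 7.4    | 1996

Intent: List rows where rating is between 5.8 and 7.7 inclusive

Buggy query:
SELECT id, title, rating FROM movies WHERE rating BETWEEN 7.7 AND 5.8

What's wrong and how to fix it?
Bug: BETWEEN expects the lower bound first; with 7.7 AND 5.8 the range is empty

Fix: Write BETWEEN 5.8 AND 7.7

Corrected query:
SELECT id, title, rating FROM movies WHERE rating BETWEEN 5.8 AND 7.7

Result:
id | title         | rating
---+---------------+-------
2  | Whiplash      | 5.8   
3  | Parasite      | 7.3   
5  | Forrest Gump  | 6.4   
6  | Spirited Away | 7.4   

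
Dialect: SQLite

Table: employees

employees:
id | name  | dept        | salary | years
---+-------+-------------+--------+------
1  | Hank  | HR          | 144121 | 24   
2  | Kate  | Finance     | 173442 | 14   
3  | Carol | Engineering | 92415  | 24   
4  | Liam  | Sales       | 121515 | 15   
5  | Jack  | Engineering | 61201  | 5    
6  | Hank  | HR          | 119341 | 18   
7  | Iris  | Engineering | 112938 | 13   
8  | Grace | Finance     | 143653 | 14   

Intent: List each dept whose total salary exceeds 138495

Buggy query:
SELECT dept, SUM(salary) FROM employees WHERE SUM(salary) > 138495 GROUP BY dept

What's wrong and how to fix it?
Bug: WHERE runs before GROUP BY, so aggregates aren't available there

Fix: Move the aggregate condition to a HAVING clause

Corrected query:
SELECT dept, SUM(salary) FROM employees GROUP BY dept HAVING SUM(salary) > 138495

Result:
dept        | SUM(salary)
------------+------------
Engineering | 266554     
Finance     | 317095     
HR          | 263462     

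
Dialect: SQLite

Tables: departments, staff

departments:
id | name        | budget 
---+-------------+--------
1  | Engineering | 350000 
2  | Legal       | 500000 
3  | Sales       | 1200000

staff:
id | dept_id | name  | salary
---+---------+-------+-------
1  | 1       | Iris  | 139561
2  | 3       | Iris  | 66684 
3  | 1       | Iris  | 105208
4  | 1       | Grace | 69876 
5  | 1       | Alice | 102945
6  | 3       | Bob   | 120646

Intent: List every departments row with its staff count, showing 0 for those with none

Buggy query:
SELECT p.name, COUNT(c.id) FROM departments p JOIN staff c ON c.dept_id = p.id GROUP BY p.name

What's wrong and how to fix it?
Bug: INNER JOIN drops departments rows that have no matching staff rows

Fix: Switch to LEFT JOIN to retain unmatched parent rows

Corrected query:
SELECT p.name, COUNT(c.id) FROM departments p LEFT JOIN staff c ON c.dept_id = p.id GROUP BY p.name

Result:
name        | COUNT(c.id)
------------+------------
Engineering | 4          
Legal       | 0          
Sales       | 2          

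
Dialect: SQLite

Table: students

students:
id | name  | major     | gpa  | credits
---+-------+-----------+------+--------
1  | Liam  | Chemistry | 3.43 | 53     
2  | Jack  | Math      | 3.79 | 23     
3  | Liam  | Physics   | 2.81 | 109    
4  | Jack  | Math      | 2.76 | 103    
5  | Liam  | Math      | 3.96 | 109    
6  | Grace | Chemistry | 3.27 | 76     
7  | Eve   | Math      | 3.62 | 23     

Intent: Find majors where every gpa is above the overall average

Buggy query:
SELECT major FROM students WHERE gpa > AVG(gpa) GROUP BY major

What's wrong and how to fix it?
Bug: WHERE evaluates per row before aggregation, so AVG() is unavailable

Fix: Compute the overall average in a scalar subquery and compare each group's MIN against it in HAVING

Corrected query:
SELECT major FROM students GROUP BY major HAVING MIN(gpa) > (SELECT AVG(gpa) FROM students)

Result:
(no rows)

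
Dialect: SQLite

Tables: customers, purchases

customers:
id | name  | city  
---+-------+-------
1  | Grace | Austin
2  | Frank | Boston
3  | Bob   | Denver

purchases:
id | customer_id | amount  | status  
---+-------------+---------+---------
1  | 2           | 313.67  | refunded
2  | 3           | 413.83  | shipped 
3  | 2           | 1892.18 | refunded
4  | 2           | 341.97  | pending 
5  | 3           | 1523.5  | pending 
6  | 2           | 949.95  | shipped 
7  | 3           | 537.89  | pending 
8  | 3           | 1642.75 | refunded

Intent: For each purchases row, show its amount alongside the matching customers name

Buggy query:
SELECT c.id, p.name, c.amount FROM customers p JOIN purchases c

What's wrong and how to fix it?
Bug: JOIN with no ON clause produces a cartesian product; every purchases row pairs with every customers row

Fix: Specify the join condition linking the foreign key to the parent id

Corrected query:
SELECT c.id, p.name, c.amount FROM customers p JOIN purchases c ON c.customer_id = p.id

Result:
id | name  | amount 
---+-------+--------
1  | Frank | 313.67 
2  | Bob   | 413.83 
3  | Frank | 1892.18
4  | Frank | 341.97 
5  | Bob   | 1523.5 
6  | Frank | 949.95 
7  | Bob   | 537.89 
8  | Bob   | 1642.75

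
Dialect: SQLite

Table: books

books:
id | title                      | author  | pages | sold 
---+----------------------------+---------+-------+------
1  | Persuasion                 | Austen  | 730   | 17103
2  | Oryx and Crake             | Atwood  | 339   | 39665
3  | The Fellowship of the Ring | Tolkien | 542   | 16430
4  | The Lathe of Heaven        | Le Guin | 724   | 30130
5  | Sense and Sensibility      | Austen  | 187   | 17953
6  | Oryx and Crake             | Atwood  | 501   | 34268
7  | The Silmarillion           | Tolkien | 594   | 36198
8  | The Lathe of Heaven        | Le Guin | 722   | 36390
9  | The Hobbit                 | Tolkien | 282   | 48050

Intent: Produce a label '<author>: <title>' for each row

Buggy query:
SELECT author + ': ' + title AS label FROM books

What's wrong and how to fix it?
Bug: SQLite uses || for string concatenation; + coerces text to numbers (yielding 0)

Fix: Replace + with || to concatenate text

Corrected query:
SELECT author || ': ' || title AS label FROM books

Result:
label                              
-----------------------------------
Austen: Persuasion                 
Atwood: Oryx and Crake             
Tolkien: The Fellowship of the Ring
Le Guin: The Lathe of Heaven       
Austen: Sense and Sensibility      
Atwood: Oryx and Crake             
Tolkien: The Silmarillion          
Le Guin: The Lathe of Heaven       
Tolkien: The Hobbit                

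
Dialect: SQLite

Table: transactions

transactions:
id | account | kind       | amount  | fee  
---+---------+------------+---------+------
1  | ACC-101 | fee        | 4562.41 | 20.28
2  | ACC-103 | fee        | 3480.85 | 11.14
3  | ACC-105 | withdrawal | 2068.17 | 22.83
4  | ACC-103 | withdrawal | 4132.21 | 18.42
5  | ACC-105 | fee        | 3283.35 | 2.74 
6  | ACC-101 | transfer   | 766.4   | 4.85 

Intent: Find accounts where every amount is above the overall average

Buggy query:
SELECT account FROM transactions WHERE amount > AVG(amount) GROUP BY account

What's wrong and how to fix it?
Bug: AVG() is an aggregate; it can't sit directly in WHERE

Fix: Compute the overall average in a scalar subquery and compare each group's MIN against it in HAVING

Corrected query:
SELECT account FROM transactions GROUP BY account HAVING MIN(amount) > (SELECT AVG(amount) FROM transactions)

Result:
account
-------
ACC-103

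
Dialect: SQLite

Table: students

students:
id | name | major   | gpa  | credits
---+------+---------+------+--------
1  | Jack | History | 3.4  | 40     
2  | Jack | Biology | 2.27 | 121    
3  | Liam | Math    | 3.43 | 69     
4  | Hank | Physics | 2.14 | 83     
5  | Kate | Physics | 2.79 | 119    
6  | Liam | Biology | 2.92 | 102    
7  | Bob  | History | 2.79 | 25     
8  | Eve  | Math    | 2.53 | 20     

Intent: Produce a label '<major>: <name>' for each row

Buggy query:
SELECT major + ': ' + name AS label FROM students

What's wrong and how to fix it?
Bug: '+' is numeric addition; on text columns SQLite converts them to 0 instead of concatenating

Fix: Replace + with || to concatenate text

Corrected query:
SELECT major || ': ' || name AS label FROM students

Result:
label        
-------------
History: Jack
Biology: Jack
Math: Liam   
Physics: Hank
Physics: Kate
Biology: Liam
History: Bob 
Math: Eve    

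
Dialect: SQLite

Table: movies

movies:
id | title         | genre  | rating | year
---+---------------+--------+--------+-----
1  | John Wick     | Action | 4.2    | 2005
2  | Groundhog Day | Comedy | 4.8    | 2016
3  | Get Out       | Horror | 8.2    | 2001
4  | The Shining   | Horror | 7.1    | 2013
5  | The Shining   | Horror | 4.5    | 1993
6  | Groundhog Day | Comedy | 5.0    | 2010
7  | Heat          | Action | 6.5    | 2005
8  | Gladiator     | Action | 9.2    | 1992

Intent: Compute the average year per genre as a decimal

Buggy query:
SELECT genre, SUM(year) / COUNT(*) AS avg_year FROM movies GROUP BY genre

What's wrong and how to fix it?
Bug: Both operands are integers, so '/' performs integer division and truncates

Fix: Cast one side to REAL so the division keeps the fractional part

Corrected query:
SELECT genre, SUM(year) * 1.0 / COUNT(*) AS avg_year FROM movies GROUP BY genre

Result:
genre  | avg_year   
-------+------------
Action | 2000.666667
Comedy | 2013       
Horror | 2002.333333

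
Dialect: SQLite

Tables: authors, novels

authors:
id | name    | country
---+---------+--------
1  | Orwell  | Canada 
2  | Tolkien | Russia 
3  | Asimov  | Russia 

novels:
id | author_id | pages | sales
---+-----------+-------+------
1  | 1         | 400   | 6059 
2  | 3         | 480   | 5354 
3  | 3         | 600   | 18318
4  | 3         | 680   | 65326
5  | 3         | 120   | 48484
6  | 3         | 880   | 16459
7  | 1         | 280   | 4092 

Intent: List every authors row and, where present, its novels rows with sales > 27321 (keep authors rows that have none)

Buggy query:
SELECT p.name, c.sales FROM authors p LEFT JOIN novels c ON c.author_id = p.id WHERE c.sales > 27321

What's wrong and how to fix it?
Bug: Filtering c.sales in WHERE discards the NULL rows produced by LEFT JOIN, turning it into an inner join

Fix: Move the right-table condition into the ON clause so unmatched parents are kept

Corrected query:
SELECT p.name, c.sales FROM authors p LEFT JOIN novels c ON c.author_id = p.id AND c.sales > 27321

Result:
name    | sales
--------+------
Orwell  | NULL 
Tolkien | NULL 
Asimov  | 48484
Asimov  | 65326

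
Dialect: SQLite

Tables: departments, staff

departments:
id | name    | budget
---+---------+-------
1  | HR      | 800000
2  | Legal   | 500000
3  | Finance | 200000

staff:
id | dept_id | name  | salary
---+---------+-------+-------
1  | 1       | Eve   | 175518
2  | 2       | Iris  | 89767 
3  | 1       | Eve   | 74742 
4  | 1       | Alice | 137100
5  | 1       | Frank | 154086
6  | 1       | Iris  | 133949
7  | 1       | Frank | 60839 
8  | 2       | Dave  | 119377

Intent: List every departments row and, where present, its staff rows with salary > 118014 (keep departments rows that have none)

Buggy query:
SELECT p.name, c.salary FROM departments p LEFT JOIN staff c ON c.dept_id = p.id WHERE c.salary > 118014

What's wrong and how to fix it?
Bug: Filtering c.salary in WHERE discards the NULL rows produced by LEFT JOIN, turning it into an inner join

Fix: Put 'c.salary > 118014' in the JOIN's ON clause instead of WHERE

Corrected query:
SELECT p.name, c.salary FROM departments p LEFT JOIN staff c ON c.dept_id = p.id AND c.salary > 118014

Result:
name    | salary
--------+-------
HR      | 133949
HR      | 137100
HR      | 154086
HR      | 175518
Legal   | 119377
Finance | NULL  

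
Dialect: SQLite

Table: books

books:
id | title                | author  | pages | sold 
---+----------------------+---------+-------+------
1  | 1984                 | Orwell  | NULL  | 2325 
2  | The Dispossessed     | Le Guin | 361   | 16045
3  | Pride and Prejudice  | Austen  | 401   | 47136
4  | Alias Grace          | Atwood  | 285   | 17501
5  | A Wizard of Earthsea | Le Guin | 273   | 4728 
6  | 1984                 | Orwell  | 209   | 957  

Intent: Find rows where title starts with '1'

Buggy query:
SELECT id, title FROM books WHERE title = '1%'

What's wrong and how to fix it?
Bug: '=' compares the literal string including the % character; pattern matching needs LIKE

Fix: Use LIKE for wildcard pattern matching

Corrected query:
SELECT id, title FROM books WHERE title LIKE '1%'

Result:
id | title
---+------
1  | 1984 
6  | 1984 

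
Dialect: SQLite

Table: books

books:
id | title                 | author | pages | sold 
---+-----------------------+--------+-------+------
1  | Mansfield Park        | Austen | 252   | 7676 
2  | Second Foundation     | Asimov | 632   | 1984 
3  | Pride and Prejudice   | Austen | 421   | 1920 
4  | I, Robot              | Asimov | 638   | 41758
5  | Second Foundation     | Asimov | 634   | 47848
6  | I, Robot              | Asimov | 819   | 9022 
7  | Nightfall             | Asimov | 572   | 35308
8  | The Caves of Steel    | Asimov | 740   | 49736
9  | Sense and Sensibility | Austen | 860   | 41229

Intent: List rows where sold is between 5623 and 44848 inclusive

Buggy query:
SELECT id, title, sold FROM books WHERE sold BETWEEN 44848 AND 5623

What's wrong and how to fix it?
Bug: BETWEEN expects the lower bound first; with 44848 AND 5623 the range is empty

Fix: Swap the bounds so the smaller value comes first

Corrected query:
SELECT id, title, sold FROM books WHERE sold BETWEEN 5623 AND 44848

Result:
id | title                 | sold 
---+-----------------------+------
1  | Mansfield Park        | 7676 
4  | I, Robot              | 41758
6  | I, Robot              | 9022 
7  | Nightfall             | 35308
9  | Sense and Sensibility | 41229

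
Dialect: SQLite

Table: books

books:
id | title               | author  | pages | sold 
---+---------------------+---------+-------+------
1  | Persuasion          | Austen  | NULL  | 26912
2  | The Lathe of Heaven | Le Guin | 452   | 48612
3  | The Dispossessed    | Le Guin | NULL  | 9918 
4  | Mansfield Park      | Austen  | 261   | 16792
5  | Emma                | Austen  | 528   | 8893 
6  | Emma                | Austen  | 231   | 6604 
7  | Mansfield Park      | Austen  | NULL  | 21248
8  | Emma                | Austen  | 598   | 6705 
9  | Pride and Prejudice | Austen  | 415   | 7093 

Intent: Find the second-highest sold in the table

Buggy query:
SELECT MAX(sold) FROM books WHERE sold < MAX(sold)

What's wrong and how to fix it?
Bug: MAX(sold) on the right of the comparison is an aggregate-in-WHERE error

Fix: Put the inner MAX in a scalar subquery

Corrected query:
SELECT MAX(sold) FROM books WHERE sold < (SELECT MAX(sold) FROM books)

Result:
MAX(sold)
---------
26912    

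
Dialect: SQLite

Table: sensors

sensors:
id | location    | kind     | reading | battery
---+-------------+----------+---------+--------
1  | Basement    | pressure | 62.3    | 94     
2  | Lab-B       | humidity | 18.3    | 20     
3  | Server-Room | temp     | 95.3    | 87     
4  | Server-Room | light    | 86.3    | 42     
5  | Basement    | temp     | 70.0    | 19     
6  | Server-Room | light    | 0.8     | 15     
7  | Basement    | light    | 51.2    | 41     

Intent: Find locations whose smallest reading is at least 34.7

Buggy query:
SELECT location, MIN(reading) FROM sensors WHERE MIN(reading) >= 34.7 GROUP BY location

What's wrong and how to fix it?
Bug: Aggregates like MIN are computed per group after WHERE runs

Fix: Use HAVING for the per-group MIN condition

Corrected query:
SELECT location, MIN(reading) FROM sensors GROUP BY location HAVING MIN(reading) >= 34.7

Result:
location | MIN(reading)
---------+-------------
Basement | 51.2        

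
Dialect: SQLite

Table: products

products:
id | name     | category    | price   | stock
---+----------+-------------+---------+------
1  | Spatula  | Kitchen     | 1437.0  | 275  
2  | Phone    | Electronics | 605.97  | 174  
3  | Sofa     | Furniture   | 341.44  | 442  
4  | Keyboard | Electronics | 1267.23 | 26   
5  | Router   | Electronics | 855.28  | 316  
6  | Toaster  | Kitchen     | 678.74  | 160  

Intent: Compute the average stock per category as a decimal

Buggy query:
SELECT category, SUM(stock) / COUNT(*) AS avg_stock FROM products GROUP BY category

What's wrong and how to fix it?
Bug: Both operands are integers, so '/' performs integer division and truncates

Fix: Multiply by 1.0 (or CAST to REAL) to force floating-point division

Corrected query:
SELECT category, SUM(stock) * 1.0 / COUNT(*) AS avg_stock FROM products GROUP BY category

Result:
category    | avg_stock
------------+----------
Electronics | 172      
Furniture   | 442      
Kitchen     | 217.5    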